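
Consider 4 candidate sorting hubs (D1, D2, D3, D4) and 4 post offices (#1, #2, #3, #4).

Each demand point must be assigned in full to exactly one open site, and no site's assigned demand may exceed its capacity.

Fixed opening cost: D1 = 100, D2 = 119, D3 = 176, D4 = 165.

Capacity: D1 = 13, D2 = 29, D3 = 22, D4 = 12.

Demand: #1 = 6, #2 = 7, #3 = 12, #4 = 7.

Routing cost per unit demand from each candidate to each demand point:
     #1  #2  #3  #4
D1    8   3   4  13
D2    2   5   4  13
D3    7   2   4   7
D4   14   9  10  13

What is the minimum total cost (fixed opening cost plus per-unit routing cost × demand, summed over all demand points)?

391

Open {D1, D2}; cheapest assignment that respects the capacities:
  D1 (cap 13, load 7): #2 — cost 7×3 = 21
  D2 (cap 29, load 25): #1, #3, #4 — cost 6×2 + 12×4 + 7×13 = 151
  Shipping 172, fixed 219 → total 391.
  Any other capacity-feasible assignment to {D1, D2} ships for at least 172.
Compare {D2, D3}: its best feasible assignment gives total 418.
Compare {D1, D3}: its best feasible assignment gives total 429.
Every other set of open sites that can feasibly serve all demand totals ≥ 418 even under its best assignment. Minimum: 391.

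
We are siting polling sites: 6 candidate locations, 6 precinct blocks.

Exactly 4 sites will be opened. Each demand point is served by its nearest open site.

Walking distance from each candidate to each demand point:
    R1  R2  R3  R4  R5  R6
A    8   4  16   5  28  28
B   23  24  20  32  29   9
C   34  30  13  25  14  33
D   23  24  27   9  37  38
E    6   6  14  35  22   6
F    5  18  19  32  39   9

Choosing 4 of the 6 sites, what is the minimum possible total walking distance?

Open {A, C, E, F}.
  R1→F 5, R2→A 4, R3→C 13, R4→A 5, R5→C 14, R6→E 6  ⇒ total 47.
Compare {A, B, C, E}: total 48.
Compare {A, C, D, E}: total 48.
No size-4 selection does better; minimum is 47.

47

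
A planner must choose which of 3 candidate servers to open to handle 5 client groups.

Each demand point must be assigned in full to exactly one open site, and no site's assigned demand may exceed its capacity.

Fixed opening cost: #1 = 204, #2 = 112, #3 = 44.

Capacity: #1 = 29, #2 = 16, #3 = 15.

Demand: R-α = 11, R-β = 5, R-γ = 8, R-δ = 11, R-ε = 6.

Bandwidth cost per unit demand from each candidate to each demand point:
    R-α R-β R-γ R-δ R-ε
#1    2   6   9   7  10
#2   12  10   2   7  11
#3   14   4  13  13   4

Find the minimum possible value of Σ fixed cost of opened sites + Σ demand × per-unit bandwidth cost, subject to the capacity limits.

Open {#1, #3}; cheapest assignment that respects the capacities:
  #1 (cap 29, load 27): R-α, R-β, R-δ — cost 11×2 + 5×6 + 11×7 = 129
  #3 (cap 15, load 14): R-γ, R-ε — cost 8×13 + 6×4 = 128
  Shipping 257, fixed 248 → total 505.
  Any other capacity-feasible assignment to {#1, #3} ships for at least 257.
Compare {#1, #2, #3}: its best feasible assignment gives total 519.
Compare {#1, #2}: its best feasible assignment gives total 527.
Every other set of open sites that can feasibly serve all demand totals ≥ 519 even under its best assignment. Minimum: 505.

505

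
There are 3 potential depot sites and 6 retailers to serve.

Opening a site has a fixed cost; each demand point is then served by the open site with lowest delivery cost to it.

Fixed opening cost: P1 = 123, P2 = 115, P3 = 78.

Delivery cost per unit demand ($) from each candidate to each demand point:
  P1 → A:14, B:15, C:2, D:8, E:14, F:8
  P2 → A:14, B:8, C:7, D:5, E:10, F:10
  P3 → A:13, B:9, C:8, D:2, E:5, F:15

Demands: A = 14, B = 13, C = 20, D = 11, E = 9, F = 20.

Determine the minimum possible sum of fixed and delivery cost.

Open {P1, P3}: assign each demand point to its cheapest open site.
  A→P3 14×13=182, B→P3 13×9=117, C→P1 20×2=40, D→P3 11×2=22, E→P3 9×5=45, F→P1 20×8=160
  delivery cost 566, fixed 201 → total 767.
Compare {P1, P2, P3}: delivery cost 553 + fixed 316 = 869.
Compare {P1, P2}: delivery cost 645 + fixed 238 = 883.
Compare {P2, P3}: delivery cost 693 + fixed 193 = 886.
All other subsets cost ≥ 869. Minimum total cost: 767.

767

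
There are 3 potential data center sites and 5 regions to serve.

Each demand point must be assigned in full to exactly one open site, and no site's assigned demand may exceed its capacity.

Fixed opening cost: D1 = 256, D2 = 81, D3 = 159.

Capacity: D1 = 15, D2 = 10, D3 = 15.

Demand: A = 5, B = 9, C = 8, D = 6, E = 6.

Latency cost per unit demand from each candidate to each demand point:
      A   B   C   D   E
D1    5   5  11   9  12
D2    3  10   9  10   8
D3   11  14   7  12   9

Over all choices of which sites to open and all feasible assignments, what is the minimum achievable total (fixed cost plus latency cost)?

Open {D1, D2, D3}; cheapest assignment that respects the capacities:
  D1 (cap 15, load 15): B, D — cost 9×5 + 6×9 = 99
  D2 (cap 10, load 5): A — cost 5×3 = 15
  D3 (cap 15, load 14): C, E — cost 8×7 + 6×9 = 110
  Shipping 224, fixed 496 → total 720.
  Any other capacity-feasible assignment to {D1, D2, D3} ships for at least 224.
Total demand is 34 and no other set of sites has combined capacity ≥ 34, so {D1, D2, D3} is the only feasible choice of open sites. Minimum: 720.

720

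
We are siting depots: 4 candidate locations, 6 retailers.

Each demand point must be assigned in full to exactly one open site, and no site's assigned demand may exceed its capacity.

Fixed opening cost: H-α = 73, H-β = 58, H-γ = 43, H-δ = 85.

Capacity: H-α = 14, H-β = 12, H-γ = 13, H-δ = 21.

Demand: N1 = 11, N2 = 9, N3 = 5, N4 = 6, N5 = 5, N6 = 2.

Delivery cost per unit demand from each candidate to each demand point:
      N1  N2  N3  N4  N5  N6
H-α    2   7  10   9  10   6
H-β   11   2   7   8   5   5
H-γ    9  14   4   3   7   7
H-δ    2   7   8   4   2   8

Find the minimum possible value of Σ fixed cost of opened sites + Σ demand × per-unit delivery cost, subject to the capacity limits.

Open {H-β, H-γ, H-δ}; cheapest assignment that respects the capacities:
  H-β (cap 12, load 11): N2, N6 — cost 9×2 + 2×5 = 28
  H-γ (cap 13, load 11): N3, N4 — cost 5×4 + 6×3 = 38
  H-δ (cap 21, load 16): N1, N5 — cost 11×2 + 5×2 = 32
  Shipping 98, fixed 186 → total 284.
  Any other capacity-feasible assignment to {H-β, H-γ, H-δ} ships for at least 98.
Compare {H-α, H-β, H-δ}: its best feasible assignment gives total 340.
Compare {H-α, H-γ, H-δ}: its best feasible assignment gives total 346.
Every other set of open sites that can feasibly serve all demand totals ≥ 340 even under its best assignment. Minimum: 284.

284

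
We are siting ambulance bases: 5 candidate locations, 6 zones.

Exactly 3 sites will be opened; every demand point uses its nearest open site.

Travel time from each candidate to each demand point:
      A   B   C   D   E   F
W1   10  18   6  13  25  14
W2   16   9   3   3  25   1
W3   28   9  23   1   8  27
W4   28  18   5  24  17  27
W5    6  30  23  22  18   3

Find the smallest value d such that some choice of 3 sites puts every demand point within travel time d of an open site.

Open {W1, W3, W5}.
  Farthest demand point is B at travel time 9 (to W3); all others are ≤ 9.
With {W2, W3, W5} the worst case is 9.
With {W3, W4, W5} the worst case is 9.
No size-3 selection achieves below 9.

9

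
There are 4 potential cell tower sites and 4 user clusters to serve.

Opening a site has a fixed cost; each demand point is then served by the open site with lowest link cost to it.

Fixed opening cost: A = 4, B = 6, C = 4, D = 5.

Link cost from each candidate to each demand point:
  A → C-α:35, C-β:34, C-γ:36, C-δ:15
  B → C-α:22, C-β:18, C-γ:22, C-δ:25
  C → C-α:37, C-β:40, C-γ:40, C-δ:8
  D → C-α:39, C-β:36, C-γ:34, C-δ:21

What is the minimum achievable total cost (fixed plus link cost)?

Open {B, C}: assign each demand point to its cheapest open site.
  C-α→B 22, C-β→B 18, C-γ→B 22, C-δ→C 8
  link cost 70, fixed 10 → total 80.
Compare {A, B, C}: link cost 70 + fixed 14 = 84.
Compare {B, C, D}: link cost 70 + fixed 15 = 85.
Compare {A, B}: link cost 77 + fixed 10 = 87.
All other subsets cost ≥ 84. Minimum total cost: 80.

80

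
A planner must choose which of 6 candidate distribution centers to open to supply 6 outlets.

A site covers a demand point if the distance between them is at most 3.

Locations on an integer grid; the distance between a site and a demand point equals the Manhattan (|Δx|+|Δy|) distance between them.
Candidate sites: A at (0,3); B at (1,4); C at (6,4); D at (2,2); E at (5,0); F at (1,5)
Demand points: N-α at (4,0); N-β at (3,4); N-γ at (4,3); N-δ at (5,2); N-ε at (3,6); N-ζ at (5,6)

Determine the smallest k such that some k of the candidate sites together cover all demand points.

3

Coverage sets (demand points within 3 of each site):
  A: {}
  B: {N-β}
  C: {N-β, N-γ, N-δ, N-ζ}
  D: {N-β, N-γ, N-δ}
  E: {N-α, N-δ}
  F: {N-β, N-ε}
No 2 sites suffice: every size-2 union leaves at least one demand point uncovered.
But {C, E, F} covers everything, so the minimum is 3.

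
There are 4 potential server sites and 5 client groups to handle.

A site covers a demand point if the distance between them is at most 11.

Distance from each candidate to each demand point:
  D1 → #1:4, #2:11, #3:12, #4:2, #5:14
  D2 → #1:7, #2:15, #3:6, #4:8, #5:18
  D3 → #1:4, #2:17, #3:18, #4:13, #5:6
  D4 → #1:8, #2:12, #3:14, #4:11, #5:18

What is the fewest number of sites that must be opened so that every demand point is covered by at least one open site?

Coverage sets (demand points within 11 of each site):
  D1: {#1, #2, #4}
  D2: {#1, #3, #4}
  D3: {#1, #5}
  D4: {#1, #4}
No 2 sites suffice: every size-2 union leaves at least one demand point uncovered.
But {D1, D2, D3} covers everything, so the minimum is 3.

3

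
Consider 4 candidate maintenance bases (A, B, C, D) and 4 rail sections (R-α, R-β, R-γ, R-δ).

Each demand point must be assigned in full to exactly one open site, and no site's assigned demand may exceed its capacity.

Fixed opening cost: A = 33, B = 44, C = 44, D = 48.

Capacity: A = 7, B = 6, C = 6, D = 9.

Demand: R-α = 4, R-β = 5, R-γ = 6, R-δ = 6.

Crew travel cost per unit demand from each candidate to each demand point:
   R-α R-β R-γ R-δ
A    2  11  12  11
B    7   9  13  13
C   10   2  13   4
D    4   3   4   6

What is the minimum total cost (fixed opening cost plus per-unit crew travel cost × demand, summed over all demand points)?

252

Open {A, C, D}; cheapest assignment that respects the capacities:
  A (cap 7, load 6): R-γ — cost 6×12 = 72
  C (cap 6, load 6): R-δ — cost 6×4 = 24
  D (cap 9, load 9): R-α, R-β — cost 4×4 + 5×3 = 31
  Shipping 127, fixed 125 → total 252.
  Any other capacity-feasible assignment to {A, C, D} ships for at least 127.
Compare {B, C, D}: its best feasible assignment gives total 269.
Compare {A, B, C, D}: its best feasible assignment gives total 270.
Every other set of open sites that can feasibly serve all demand totals ≥ 269 even under its best assignment. Minimum: 252.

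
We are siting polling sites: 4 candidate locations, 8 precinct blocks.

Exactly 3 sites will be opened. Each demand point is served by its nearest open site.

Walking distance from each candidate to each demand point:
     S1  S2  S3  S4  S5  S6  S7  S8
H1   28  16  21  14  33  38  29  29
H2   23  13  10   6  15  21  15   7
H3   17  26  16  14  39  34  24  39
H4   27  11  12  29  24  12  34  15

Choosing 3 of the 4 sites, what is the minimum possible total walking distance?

Open {H2, H3, H4}.
  S1→H3 17, S2→H4 11, S3→H2 10, S4→H2 6, S5→H2 15, S6→H4 12, S7→H2 15, S8→H2 7  ⇒ total 93.
Compare {H1, H2, H4}: total 99.
Compare {H1, H2, H3}: total 104.
No size-3 selection does better; minimum is 93.

93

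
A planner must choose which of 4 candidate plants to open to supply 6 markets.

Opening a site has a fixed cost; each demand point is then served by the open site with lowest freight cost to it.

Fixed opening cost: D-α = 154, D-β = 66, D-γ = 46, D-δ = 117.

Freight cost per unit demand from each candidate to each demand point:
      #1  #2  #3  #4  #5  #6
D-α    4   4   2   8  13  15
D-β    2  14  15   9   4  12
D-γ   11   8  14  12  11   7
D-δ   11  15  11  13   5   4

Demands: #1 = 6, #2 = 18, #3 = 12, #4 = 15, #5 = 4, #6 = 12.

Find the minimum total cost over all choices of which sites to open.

Open {D-α, D-γ}: assign each demand point to its cheapest open site.
  #1→D-α 6×4=24, #2→D-α 18×4=72, #3→D-α 12×2=24, #4→D-α 15×8=120, #5→D-γ 4×11=44, #6→D-γ 12×7=84
  freight cost 368, fixed 200 → total 568.
Compare {D-α, D-δ}: freight cost 308 + fixed 271 = 579.
Compare {D-α, D-β, D-γ}: freight cost 328 + fixed 266 = 594.
Compare {D-α, D-β}: freight cost 388 + fixed 220 = 608.
All other subsets cost ≥ 579. Minimum total cost: 568.

568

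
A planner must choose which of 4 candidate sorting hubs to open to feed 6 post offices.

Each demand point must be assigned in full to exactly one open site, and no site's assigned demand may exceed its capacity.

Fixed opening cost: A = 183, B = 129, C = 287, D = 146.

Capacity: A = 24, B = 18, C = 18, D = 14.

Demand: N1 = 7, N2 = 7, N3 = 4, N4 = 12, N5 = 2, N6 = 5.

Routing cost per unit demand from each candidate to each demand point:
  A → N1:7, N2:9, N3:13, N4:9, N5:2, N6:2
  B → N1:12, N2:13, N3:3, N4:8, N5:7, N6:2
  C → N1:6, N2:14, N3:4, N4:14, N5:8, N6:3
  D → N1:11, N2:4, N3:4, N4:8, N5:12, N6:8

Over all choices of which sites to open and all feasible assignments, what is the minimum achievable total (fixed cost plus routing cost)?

Open {A, B}; cheapest assignment that respects the capacities:
  A (cap 24, load 21): N1, N2, N5, N6 — cost 7×7 + 7×9 + 2×2 + 5×2 = 126
  B (cap 18, load 16): N3, N4 — cost 4×3 + 12×8 = 108
  Shipping 234, fixed 312 → total 546.
  Any other capacity-feasible assignment to {A, B} ships for at least 234.
Compare {A, D}: its best feasible assignment gives total 564.
Compare {A, B, D}: its best feasible assignment gives total 657.
Every other set of open sites that can feasibly serve all demand totals ≥ 564 even under its best assignment. Minimum: 546.

546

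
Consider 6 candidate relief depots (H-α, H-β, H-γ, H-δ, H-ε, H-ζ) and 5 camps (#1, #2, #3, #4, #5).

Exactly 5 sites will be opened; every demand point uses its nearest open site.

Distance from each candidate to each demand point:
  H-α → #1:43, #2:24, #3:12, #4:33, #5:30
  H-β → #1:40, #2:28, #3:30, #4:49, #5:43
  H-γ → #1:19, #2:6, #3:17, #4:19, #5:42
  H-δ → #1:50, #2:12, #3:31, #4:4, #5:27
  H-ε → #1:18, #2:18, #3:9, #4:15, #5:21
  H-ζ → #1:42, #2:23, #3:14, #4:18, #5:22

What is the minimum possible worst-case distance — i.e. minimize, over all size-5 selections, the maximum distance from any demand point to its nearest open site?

21

Open {H-α, H-β, H-γ, H-δ, H-ε}.
  Farthest demand point is #5 at distance 21 (to H-ε); all others are ≤ 21.
With {H-α, H-β, H-γ, H-ε, H-ζ} the worst case is 21.
With {H-α, H-β, H-δ, H-ε, H-ζ} the worst case is 21.
No size-5 selection achieves below 21.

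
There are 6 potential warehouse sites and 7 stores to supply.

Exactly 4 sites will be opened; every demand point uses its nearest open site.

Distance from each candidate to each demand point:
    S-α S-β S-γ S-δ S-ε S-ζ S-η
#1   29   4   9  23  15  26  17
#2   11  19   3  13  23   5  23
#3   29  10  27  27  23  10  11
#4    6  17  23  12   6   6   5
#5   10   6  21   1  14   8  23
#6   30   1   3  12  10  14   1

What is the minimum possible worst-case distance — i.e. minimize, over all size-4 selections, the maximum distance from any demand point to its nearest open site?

6

Open {#1, #2, #4, #5}.
  Farthest demand point is S-α at distance 6 (to #4); all others are ≤ 6.
With {#1, #4, #5, #6} the worst case is 6.
With {#2, #3, #4, #5} the worst case is 6.
No size-4 selection achieves below 6.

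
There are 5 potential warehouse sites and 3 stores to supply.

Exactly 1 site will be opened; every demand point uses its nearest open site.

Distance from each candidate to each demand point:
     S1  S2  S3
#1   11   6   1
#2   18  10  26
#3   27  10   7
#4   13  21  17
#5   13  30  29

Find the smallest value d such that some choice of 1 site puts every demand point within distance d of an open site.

Open {#1}.
  Farthest demand point is S1 at distance 11 (to #1); all others are ≤ 11.
With {#4} the worst case is 21.
With {#2} the worst case is 26.
No size-1 selection achieves below 11.

11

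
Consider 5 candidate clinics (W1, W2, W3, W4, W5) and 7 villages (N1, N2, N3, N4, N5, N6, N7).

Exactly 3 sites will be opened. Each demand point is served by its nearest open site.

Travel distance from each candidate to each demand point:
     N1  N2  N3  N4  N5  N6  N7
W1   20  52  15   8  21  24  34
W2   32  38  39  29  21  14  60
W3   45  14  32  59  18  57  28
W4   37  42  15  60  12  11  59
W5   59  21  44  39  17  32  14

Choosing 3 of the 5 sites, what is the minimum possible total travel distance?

101

Open {W1, W4, W5}.
  N1→W1 20, N2→W5 21, N3→W1 15, N4→W1 8, N5→W4 12, N6→W4 11, N7→W5 14  ⇒ total 101.
Compare {W1, W3, W4}: total 108.
Compare {W1, W2, W5}: total 109.
No size-3 selection does better; minimum is 101.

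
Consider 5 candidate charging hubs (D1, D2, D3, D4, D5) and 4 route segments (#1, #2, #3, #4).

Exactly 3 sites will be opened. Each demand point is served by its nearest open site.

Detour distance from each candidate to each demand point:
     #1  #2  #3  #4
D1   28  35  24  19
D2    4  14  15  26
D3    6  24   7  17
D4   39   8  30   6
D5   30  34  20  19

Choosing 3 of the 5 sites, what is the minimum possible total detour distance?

Open {D2, D3, D4}.
  #1→D2 4, #2→D4 8, #3→D3 7, #4→D4 6  ⇒ total 25.
Compare {D1, D3, D4}: total 27.
Compare {D3, D4, D5}: total 27.
No size-3 selection does better; minimum is 25.

25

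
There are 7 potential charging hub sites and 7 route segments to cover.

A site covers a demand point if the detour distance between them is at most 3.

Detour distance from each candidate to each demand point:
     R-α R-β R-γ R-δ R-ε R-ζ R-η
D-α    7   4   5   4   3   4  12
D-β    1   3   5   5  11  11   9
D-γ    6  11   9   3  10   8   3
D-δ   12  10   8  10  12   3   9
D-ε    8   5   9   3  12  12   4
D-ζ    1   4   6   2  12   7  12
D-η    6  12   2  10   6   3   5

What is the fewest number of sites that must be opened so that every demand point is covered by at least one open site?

4

Coverage sets (demand points within 3 of each site):
  D-α: {R-ε}
  D-β: {R-α, R-β}
  D-γ: {R-δ, R-η}
  D-δ: {R-ζ}
  D-ε: {R-δ}
  D-ζ: {R-α, R-δ}
  D-η: {R-γ, R-ζ}
No 3 sites suffice: every size-3 union leaves at least one demand point uncovered.
But {D-α, D-β, D-γ, D-η} covers everything, so the minimum is 4.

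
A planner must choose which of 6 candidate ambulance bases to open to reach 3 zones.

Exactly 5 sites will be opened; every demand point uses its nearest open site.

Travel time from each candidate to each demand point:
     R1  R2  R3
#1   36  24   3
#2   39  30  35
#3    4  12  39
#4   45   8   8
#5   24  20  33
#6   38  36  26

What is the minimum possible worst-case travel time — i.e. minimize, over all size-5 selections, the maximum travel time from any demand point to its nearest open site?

8

Open {#1, #2, #3, #4, #5}.
  Farthest demand point is R2 at travel time 8 (to #4); all others are ≤ 8.
With {#1, #2, #3, #4, #6} the worst case is 8.
With {#1, #3, #4, #5, #6} the worst case is 8.
No size-5 selection achieves below 8.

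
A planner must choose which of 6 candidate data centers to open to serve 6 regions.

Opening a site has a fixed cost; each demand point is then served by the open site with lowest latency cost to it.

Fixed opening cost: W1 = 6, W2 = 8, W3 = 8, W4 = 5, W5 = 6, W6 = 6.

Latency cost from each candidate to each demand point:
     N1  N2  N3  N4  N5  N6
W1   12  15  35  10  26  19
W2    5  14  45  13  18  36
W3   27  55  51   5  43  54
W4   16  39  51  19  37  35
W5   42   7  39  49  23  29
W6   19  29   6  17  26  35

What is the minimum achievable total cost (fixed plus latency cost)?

Open {W1, W2, W5, W6}: assign each demand point to its cheapest open site.
  N1→W2 5, N2→W5 7, N3→W6 6, N4→W1 10, N5→W2 18, N6→W1 19
  latency cost 65, fixed 26 → total 91.
Compare {W1, W2, W6}: latency cost 72 + fixed 20 = 92.
Compare {W1, W2, W3, W5, W6}: latency cost 60 + fixed 34 = 94.
Compare {W1, W5, W6}: latency cost 77 + fixed 18 = 95.
All other subsets cost ≥ 92. Minimum total cost: 91.

91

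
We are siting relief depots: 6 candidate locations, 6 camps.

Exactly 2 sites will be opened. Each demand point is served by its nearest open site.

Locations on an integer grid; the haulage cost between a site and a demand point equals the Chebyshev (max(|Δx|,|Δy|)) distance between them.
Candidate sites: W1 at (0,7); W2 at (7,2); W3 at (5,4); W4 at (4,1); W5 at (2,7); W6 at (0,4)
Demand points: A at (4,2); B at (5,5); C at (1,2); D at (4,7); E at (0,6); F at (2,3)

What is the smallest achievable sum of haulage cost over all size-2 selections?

12

Open {W3, W6}.
  A→W3 2, B→W3 1, C→W6 2, D→W3 3, E→W6 2, F→W6 2  ⇒ total 12.
Compare {W4, W5}: total 13.
Compare {W1, W3}: total 14.
No size-2 selection does better; minimum is 12.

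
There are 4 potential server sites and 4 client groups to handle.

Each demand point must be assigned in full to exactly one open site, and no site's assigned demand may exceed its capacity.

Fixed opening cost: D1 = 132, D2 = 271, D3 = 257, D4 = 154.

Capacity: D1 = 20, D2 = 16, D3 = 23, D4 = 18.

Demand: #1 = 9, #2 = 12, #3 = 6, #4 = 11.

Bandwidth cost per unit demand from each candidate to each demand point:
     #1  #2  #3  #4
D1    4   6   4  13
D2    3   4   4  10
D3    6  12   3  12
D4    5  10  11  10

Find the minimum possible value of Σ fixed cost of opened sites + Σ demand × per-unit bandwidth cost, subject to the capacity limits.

651

Open {D1, D4}; cheapest assignment that respects the capacities:
  D1 (cap 20, load 20): #1, #4 — cost 9×4 + 11×13 = 179
  D4 (cap 18, load 18): #2, #3 — cost 12×10 + 6×11 = 186
  Shipping 365, fixed 286 → total 651.
  Any other capacity-feasible assignment to {D1, D4} ships for at least 365.
Compare {D1, D3}: its best feasible assignment gives total 671.
Compare {D1, D2, D4}: its best feasible assignment gives total 775.
Every other set of open sites that can feasibly serve all demand totals ≥ 671 even under its best assignment. Minimum: 651.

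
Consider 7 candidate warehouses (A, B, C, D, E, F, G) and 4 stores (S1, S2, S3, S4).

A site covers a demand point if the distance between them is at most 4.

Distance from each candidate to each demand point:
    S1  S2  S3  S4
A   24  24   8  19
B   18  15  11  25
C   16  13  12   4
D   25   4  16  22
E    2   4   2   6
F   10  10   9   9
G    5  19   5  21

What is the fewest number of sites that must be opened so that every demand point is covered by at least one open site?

2

Coverage sets (demand points within 4 of each site):
  A: {}
  B: {}
  C: {S4}
  D: {S2}
  E: {S1, S2, S3}
  F: {}
  G: {}
No single site covers all 4 demand points.
But {C, E} covers everything, so the minimum is 2.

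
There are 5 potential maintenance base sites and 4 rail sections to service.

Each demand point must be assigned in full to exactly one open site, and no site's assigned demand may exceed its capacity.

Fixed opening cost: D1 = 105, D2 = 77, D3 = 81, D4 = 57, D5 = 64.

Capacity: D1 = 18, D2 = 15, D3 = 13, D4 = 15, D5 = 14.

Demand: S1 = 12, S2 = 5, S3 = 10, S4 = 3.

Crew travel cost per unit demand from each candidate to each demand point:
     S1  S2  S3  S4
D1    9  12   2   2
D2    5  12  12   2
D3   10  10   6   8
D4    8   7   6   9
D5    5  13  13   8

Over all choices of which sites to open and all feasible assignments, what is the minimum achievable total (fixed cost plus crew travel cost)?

Open {D2, D4}; cheapest assignment that respects the capacities:
  D2 (cap 15, load 15): S1, S4 — cost 12×5 + 3×2 = 66
  D4 (cap 15, load 15): S2, S3 — cost 5×7 + 10×6 = 95
  Shipping 161, fixed 134 → total 295.
  Any other capacity-feasible assignment to {D2, D4} ships for at least 161.
Compare {D1, D5}: its best feasible assignment gives total 315.
Compare {D1, D2}: its best feasible assignment gives total 328.
Every other set of open sites that can feasibly serve all demand totals ≥ 315 even under its best assignment. Minimum: 295.

295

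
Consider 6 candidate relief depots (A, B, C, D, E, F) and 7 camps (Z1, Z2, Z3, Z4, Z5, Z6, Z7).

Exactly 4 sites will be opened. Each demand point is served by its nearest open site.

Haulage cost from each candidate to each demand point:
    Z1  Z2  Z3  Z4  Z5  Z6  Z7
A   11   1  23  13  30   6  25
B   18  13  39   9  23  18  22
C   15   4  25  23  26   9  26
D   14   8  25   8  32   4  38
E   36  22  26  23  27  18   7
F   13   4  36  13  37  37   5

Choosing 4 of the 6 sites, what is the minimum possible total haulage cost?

Open {A, B, D, F}.
  Z1→A 11, Z2→A 1, Z3→A 23, Z4→D 8, Z5→B 23, Z6→D 4, Z7→F 5  ⇒ total 75.
Compare {A, B, D, E}: total 77.
Compare {A, B, C, F}: total 78.
No size-4 selection does better; minimum is 75.

75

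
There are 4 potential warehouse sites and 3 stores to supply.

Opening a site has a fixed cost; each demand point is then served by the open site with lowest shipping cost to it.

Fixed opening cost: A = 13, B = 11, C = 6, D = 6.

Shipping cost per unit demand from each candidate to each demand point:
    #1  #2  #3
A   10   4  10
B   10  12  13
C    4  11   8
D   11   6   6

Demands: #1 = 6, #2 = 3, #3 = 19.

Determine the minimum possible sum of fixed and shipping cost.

168

Open {C, D}: assign each demand point to its cheapest open site.
  #1→C 6×4=24, #2→D 3×6=18, #3→D 19×6=114
  shipping cost 156, fixed 12 → total 168.
Compare {A, C, D}: shipping cost 150 + fixed 25 = 175.
Compare {B, C, D}: shipping cost 156 + fixed 23 = 179.
Compare {A, B, C, D}: shipping cost 150 + fixed 36 = 186.
All other subsets cost ≥ 175. Minimum total cost: 168.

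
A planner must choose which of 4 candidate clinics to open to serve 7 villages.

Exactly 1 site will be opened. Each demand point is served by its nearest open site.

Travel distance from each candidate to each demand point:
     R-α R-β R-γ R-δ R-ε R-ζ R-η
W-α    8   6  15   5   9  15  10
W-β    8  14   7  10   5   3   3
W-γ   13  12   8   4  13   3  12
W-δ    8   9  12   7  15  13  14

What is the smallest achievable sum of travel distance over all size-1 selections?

50

Open {W-β}.
  R-α→W-β 8, R-β→W-β 14, R-γ→W-β 7, R-δ→W-β 10, R-ε→W-β 5, R-ζ→W-β 3, R-η→W-β 3  ⇒ total 50.
Compare {W-γ}: total 65.
Compare {W-α}: total 68.
No size-1 selection does better; minimum is 50.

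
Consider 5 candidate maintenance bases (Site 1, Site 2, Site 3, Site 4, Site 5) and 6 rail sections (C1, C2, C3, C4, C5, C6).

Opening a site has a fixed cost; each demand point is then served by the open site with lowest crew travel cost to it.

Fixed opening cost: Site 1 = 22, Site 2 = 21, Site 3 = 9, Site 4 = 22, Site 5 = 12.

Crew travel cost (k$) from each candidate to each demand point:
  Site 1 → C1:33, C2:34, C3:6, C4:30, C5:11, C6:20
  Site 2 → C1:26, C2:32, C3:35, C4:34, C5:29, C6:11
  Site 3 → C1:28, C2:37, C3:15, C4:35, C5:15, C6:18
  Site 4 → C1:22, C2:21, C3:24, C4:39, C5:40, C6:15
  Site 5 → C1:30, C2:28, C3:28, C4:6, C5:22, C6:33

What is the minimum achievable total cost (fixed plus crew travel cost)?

Open {Site 3, Site 5}: assign each demand point to its cheapest open site.
  C1→Site 3 28, C2→Site 5 28, C3→Site 3 15, C4→Site 5 6, C5→Site 3 15, C6→Site 3 18
  crew travel cost 110, fixed 21 → total 131.
Compare {Site 1, Site 5}: crew travel cost 101 + fixed 34 = 135.
Compare {Site 1, Site 4, Site 5}: crew travel cost 81 + fixed 56 = 137.
Compare {Site 3, Site 4, Site 5}: crew travel cost 94 + fixed 43 = 137.
All other subsets cost ≥ 135. Minimum total cost: 131.

131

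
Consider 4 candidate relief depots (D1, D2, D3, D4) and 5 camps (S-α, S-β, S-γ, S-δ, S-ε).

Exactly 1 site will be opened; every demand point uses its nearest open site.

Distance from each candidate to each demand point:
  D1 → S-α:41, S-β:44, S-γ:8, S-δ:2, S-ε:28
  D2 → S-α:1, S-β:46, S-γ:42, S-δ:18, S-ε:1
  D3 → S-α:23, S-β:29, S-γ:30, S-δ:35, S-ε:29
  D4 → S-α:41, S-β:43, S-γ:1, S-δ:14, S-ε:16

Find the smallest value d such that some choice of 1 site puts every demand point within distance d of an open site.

Open {D3}.
  Farthest demand point is S-δ at distance 35 (to D3); all others are ≤ 35.
With {D4} the worst case is 43.
With {D1} the worst case is 44.
No size-1 selection achieves below 35.

35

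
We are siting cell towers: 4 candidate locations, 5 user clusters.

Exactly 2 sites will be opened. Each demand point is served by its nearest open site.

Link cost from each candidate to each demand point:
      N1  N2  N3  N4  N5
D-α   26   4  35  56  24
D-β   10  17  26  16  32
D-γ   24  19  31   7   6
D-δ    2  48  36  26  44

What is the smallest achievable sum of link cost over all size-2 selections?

65

Open {D-γ, D-δ}.
  N1→D-δ 2, N2→D-γ 19, N3→D-γ 31, N4→D-γ 7, N5→D-γ 6  ⇒ total 65.
Compare {D-β, D-γ}: total 66.
Compare {D-α, D-γ}: total 72.
No size-2 selection does better; minimum is 65.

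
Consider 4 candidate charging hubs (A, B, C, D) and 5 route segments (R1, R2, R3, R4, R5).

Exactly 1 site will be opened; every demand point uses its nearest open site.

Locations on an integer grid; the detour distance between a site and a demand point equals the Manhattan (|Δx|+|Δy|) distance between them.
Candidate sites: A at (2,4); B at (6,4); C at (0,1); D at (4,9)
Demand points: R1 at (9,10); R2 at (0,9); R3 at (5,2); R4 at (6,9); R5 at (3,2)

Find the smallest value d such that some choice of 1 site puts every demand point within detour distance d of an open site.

8

Open {D}.
  Farthest demand point is R3 at detour distance 8 (to D); all others are ≤ 8.
With {B} the worst case is 11.
With {A} the worst case is 13.
No size-1 selection achieves below 8.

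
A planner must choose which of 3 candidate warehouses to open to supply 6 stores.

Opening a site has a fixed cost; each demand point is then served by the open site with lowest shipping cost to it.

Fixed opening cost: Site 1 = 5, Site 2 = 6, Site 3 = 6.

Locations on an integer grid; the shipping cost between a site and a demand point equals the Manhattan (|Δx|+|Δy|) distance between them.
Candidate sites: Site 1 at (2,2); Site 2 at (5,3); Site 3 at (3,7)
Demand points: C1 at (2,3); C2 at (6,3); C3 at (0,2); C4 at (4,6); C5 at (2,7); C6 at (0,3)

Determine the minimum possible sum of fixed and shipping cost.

25

Open {Site 1, Site 3}: assign each demand point to its cheapest open site.
  C1→Site 1 1, C2→Site 1 5, C3→Site 1 2, C4→Site 3 2, C5→Site 3 1, C6→Site 1 3
  shipping cost 14, fixed 11 → total 25.
Compare {Site 1}: shipping cost 22 + fixed 5 = 27.
Compare {Site 1, Site 2}: shipping cost 16 + fixed 11 = 27.
Compare {Site 1, Site 2, Site 3}: shipping cost 10 + fixed 17 = 27.
All other subsets cost ≥ 27. Minimum total cost: 25.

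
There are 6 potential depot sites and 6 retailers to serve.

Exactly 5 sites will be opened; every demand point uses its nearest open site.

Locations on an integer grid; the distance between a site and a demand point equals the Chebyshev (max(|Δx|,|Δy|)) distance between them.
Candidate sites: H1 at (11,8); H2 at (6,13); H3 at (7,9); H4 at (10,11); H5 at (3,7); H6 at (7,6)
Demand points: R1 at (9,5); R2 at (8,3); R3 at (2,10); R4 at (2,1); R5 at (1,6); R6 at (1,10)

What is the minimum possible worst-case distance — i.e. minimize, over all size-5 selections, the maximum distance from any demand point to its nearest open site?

Open {H1, H2, H3, H5, H6}.
  Farthest demand point is R4 at distance 5 (to H6); all others are ≤ 5.
With {H1, H2, H4, H5, H6} the worst case is 5.
With {H1, H3, H4, H5, H6} the worst case is 5.
No size-5 selection achieves below 5.

5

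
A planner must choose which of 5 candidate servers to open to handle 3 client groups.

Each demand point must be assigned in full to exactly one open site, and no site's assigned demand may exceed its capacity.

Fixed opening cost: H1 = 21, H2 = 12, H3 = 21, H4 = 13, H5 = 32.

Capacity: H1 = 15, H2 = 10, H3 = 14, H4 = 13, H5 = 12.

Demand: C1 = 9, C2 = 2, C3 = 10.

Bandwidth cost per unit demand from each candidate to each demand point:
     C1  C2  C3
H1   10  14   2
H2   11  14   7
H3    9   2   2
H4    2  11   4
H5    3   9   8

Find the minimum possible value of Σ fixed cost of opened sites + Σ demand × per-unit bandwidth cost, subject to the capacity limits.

Open {H3, H4}; cheapest assignment that respects the capacities:
  H3 (cap 14, load 12): C2, C3 — cost 2×2 + 10×2 = 24
  H4 (cap 13, load 9): C1 — cost 9×2 = 18
  Shipping 42, fixed 34 → total 76.
  Any other capacity-feasible assignment to {H3, H4} ships for at least 42.
Compare {H2, H3, H4}: its best feasible assignment gives total 88.
Compare {H1, H4}: its best feasible assignment gives total 94.
Every other set of open sites that can feasibly serve all demand totals ≥ 88 even under its best assignment. Minimum: 76.

76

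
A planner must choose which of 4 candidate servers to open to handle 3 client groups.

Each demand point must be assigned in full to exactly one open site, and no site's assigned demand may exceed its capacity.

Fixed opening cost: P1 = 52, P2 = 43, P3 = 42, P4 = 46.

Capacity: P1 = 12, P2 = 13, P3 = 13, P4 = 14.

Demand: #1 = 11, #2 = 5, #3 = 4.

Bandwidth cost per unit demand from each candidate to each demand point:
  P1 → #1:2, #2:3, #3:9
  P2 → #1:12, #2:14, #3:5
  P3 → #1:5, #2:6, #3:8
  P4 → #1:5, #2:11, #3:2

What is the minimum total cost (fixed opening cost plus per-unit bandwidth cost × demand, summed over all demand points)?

178

Open {P1, P3}; cheapest assignment that respects the capacities:
  P1 (cap 12, load 11): #1 — cost 11×2 = 22
  P3 (cap 13, load 9): #2, #3 — cost 5×6 + 4×8 = 62
  Shipping 84, fixed 94 → total 178.
  Any other capacity-feasible assignment to {P1, P3} ships for at least 84.
Compare {P1, P4}: its best feasible assignment gives total 183.
Compare {P1, P3, P4}: its best feasible assignment gives total 200.
Every other set of open sites that can feasibly serve all demand totals ≥ 183 even under its best assignment. Minimum: 178.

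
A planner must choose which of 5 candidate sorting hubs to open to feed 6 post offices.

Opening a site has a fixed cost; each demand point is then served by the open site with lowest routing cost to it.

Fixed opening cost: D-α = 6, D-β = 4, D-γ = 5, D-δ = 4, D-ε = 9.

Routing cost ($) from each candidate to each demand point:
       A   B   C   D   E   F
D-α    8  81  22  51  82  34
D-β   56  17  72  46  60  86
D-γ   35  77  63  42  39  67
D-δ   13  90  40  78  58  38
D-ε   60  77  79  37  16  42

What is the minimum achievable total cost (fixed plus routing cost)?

Open {D-α, D-β, D-ε}: assign each demand point to its cheapest open site.
  A→D-α 8, B→D-β 17, C→D-α 22, D→D-ε 37, E→D-ε 16, F→D-α 34
  routing cost 134, fixed 19 → total 153.
Compare {D-α, D-β, D-δ, D-ε}: routing cost 134 + fixed 23 = 157.
Compare {D-α, D-β, D-γ, D-ε}: routing cost 134 + fixed 24 = 158.
Compare {D-α, D-β, D-γ, D-δ, D-ε}: routing cost 134 + fixed 28 = 162.
All other subsets cost ≥ 157. Minimum total cost: 153.

153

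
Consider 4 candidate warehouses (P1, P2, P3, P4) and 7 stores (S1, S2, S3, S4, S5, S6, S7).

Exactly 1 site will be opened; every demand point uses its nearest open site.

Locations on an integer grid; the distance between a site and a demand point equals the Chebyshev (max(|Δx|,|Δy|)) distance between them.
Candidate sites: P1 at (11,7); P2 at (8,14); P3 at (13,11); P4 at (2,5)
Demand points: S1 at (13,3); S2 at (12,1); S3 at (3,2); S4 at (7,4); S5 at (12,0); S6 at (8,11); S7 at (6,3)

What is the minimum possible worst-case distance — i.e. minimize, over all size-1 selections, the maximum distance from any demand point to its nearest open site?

Open {P1}.
  Farthest demand point is S3 at distance 8 (to P1); all others are ≤ 8.
With {P3} the worst case is 11.
With {P4} the worst case is 11.
No size-1 selection achieves below 8.

8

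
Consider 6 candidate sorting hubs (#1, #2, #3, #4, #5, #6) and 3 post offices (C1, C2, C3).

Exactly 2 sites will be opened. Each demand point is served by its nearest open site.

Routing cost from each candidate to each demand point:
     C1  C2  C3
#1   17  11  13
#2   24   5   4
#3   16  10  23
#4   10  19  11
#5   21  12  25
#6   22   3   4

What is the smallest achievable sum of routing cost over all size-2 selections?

17

Open {#4, #6}.
  C1→#4 10, C2→#6 3, C3→#6 4  ⇒ total 17.
Compare {#2, #4}: total 19.
Compare {#3, #6}: total 23.
No size-2 selection does better; minimum is 17.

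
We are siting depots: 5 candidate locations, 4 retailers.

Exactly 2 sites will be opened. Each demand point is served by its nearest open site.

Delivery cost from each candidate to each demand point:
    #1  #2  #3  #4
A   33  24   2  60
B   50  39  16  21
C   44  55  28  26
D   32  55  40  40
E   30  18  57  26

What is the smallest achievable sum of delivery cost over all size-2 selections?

Open {A, E}.
  #1→E 30, #2→E 18, #3→A 2, #4→E 26  ⇒ total 76.
Compare {A, B}: total 80.
Compare {A, C}: total 85.
No size-2 selection does better; minimum is 76.

76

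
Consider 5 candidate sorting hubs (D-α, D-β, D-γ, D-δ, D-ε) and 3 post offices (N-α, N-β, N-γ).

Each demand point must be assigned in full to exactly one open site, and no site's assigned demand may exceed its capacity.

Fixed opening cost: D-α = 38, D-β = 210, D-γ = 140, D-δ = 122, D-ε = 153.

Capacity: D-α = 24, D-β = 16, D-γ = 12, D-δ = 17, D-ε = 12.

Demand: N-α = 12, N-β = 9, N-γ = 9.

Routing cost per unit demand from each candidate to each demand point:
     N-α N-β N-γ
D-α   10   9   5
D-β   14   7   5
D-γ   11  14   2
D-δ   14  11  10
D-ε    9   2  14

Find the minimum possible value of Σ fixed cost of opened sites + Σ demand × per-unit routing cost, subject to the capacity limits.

374

Open {D-α, D-ε}; cheapest assignment that respects the capacities:
  D-α (cap 24, load 21): N-α, N-γ — cost 12×10 + 9×5 = 165
  D-ε (cap 12, load 9): N-β — cost 9×2 = 18
  Shipping 183, fixed 191 → total 374.
  Any other capacity-feasible assignment to {D-α, D-ε} ships for at least 183.
Compare {D-α, D-γ}: its best feasible assignment gives total 397.
Compare {D-α, D-δ}: its best feasible assignment gives total 424.
Every other set of open sites that can feasibly serve all demand totals ≥ 397 even under its best assignment. Minimum: 374.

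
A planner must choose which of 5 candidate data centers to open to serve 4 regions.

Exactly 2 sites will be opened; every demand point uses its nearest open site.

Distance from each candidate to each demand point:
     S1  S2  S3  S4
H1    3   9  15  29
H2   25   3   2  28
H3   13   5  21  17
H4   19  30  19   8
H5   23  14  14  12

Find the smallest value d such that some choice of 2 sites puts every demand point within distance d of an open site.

Open {H1, H5}.
  Farthest demand point is S3 at distance 14 (to H5); all others are ≤ 14.
With {H3, H5} the worst case is 14.
With {H1, H4} the worst case is 15.
No size-2 selection achieves below 14.

14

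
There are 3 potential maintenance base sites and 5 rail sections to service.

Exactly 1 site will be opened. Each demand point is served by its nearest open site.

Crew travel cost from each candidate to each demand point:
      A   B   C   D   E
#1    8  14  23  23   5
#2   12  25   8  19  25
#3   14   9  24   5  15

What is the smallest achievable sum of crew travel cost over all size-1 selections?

Open {#3}.
  A→#3 14, B→#3 9, C→#3 24, D→#3 5, E→#3 15  ⇒ total 67.
Compare {#1}: total 73.
Compare {#2}: total 89.

67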